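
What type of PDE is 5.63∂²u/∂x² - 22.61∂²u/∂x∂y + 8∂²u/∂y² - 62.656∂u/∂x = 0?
With A = 5.63, B = -22.61, C = 8, the discriminant is 331.0521. This is a hyperbolic PDE.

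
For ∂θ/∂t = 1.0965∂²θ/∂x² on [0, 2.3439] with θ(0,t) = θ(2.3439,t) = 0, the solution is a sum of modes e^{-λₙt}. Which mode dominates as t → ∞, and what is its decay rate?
Eigenvalues: λₙ = 1.0965n²π²/2.3439².
First three modes:
  n=1: λ₁ = 1.0965π²/2.3439² ≈ 1.97
  n=2: λ₂ = 4.386π²/2.3439² ≈ 7.879 (4× faster decay)
  n=3: λ₃ = 9.8685π²/2.3439² ≈ 17.729 (9× faster decay)
As t → ∞, higher modes decay exponentially faster. The n=1 mode dominates: θ ~ c₁ sin(πx/2.3439) e^{-λ₁t}.
Decay rate: λ₁ = 1.0965π²/2.3439² ≈ 1.97.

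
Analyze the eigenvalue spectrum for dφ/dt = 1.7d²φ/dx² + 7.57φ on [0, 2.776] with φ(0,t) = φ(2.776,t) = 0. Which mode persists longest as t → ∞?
Eigenvalues: λₙ = 1.7n²π²/2.776² - 7.57.
First three modes:
  n=1: λ₁ = 1.7π²/2.776² - 7.57 ≈ -5.393
  n=2: λ₂ = 6.8π²/2.776² - 7.57 ≈ 1.139
  n=3: λ₃ = 15.3π²/2.776² - 7.57 ≈ 12.025
Since 1.7π²/2.776² ≈ 2.177 < 7.57, λ₁ < 0.
The n=1 mode grows fastest (−λₙ is largest for n=1) → dominates.
Asymptotic: φ ~ c₁ sin(πx/2.776) e^{5.393t} (exponential growth at rate −λ₁ ≈ 5.393).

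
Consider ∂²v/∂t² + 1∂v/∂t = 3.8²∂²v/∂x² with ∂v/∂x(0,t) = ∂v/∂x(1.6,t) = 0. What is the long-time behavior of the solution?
As t → ∞, v → constant (steady state). Damping (γ=1) dissipates the nonconstant modes; with Neumann BCs the spatial average obeys M''+γM'=0 and tends to a finite limit.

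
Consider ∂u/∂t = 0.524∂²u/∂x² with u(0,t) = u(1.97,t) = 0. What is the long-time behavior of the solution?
As t → ∞, u → 0. Heat diffuses out through both boundaries.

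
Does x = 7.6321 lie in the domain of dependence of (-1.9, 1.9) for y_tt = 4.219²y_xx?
No. The domain of dependence is [-9.9161, 6.1161], and 7.6321 is outside this interval.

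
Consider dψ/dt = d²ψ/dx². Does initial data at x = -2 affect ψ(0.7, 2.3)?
Yes, for any finite x. The heat equation has infinite propagation speed, so all initial data affects all points at any t > 0.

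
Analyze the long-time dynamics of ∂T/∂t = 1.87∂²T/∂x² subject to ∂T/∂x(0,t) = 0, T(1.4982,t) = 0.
Long-time behavior: T → 0. Heat escapes through the Dirichlet boundary.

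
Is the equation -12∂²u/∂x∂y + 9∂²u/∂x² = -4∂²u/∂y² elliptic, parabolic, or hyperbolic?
Rewriting in standard form: 9∂²u/∂x² - 12∂²u/∂x∂y + 4∂²u/∂y² = 0. Computing B² - 4AC with A = 9, B = -12, C = 4: discriminant = 0 (zero). Answer: parabolic.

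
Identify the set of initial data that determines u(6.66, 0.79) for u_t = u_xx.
The entire real line. The heat equation has infinite propagation speed: any initial disturbance instantly affects all points (though exponentially small far away).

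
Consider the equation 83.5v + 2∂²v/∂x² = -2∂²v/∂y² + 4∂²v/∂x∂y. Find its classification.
Rewriting in standard form: 2∂²v/∂x² - 4∂²v/∂x∂y + 2∂²v/∂y² + 83.5v = 0. Parabolic. (A = 2, B = -4, C = 2 gives B² - 4AC = 0.)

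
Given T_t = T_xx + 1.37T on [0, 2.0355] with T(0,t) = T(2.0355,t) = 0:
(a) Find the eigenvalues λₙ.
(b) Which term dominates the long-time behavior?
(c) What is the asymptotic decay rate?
Eigenvalues: λₙ = n²π²/2.0355² - 1.37.
First three modes:
  n=1: λ₁ = π²/2.0355² - 1.37 ≈ 1.012
  n=2: λ₂ = 4π²/2.0355² - 1.37 ≈ 8.158
  n=3: λ₃ = 9π²/2.0355² - 1.37 ≈ 20.069
Since π²/2.0355² ≈ 2.382 > 1.37, all λₙ > 0.
The n=1 mode decays slowest → dominates as t → ∞.
Asymptotic: T ~ c₁ sin(πx/2.0355) e^{-λ₁t} with decay rate λ₁ ≈ 1.012.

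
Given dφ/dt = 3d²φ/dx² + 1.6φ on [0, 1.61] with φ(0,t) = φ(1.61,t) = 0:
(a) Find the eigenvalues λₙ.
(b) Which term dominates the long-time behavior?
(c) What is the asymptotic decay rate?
Eigenvalues: λₙ = 3n²π²/1.61² - 1.6.
First three modes:
  n=1: λ₁ = 3π²/1.61² - 1.6 ≈ 9.823
  n=2: λ₂ = 12π²/1.61² - 1.6 ≈ 44.091
  n=3: λ₃ = 27π²/1.61² - 1.6 ≈ 101.204
Since 3π²/1.61² ≈ 11.423 > 1.6, all λₙ > 0.
The n=1 mode decays slowest → dominates as t → ∞.
Asymptotic: φ ~ c₁ sin(πx/1.61) e^{-λ₁t} with decay rate λ₁ ≈ 9.823.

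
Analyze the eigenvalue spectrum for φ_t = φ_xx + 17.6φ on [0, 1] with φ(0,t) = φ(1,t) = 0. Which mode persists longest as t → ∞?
Eigenvalues: λₙ = n²π²/1² - 17.6.
First three modes:
  n=1: λ₁ = π² - 17.6 ≈ -7.73
  n=2: λ₂ = 4π² - 17.6 ≈ 21.878
  n=3: λ₃ = 9π² - 17.6 ≈ 71.226
Since π² ≈ 9.87 < 17.6, λ₁ < 0.
The n=1 mode grows fastest (−λₙ is largest for n=1) → dominates.
Asymptotic: φ ~ c₁ sin(πx/1) e^{7.73t} (exponential growth at rate −λ₁ ≈ 7.73).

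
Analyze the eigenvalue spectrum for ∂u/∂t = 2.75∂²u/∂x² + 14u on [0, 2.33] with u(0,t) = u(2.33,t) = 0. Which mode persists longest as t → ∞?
Eigenvalues: λₙ = 2.75n²π²/2.33² - 14.
First three modes:
  n=1: λ₁ = 2.75π²/2.33² - 14 ≈ -9.001
  n=2: λ₂ = 11π²/2.33² - 14 ≈ 5.998
  n=3: λ₃ = 24.75π²/2.33² - 14 ≈ 30.995
Since 2.75π²/2.33² ≈ 4.999 < 14, λ₁ < 0.
The n=1 mode grows fastest (−λₙ is largest for n=1) → dominates.
Asymptotic: u ~ c₁ sin(πx/2.33) e^{9.001t} (exponential growth at rate −λ₁ ≈ 9.001).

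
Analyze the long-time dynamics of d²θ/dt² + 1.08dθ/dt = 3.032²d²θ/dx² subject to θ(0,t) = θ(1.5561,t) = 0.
Long-time behavior: θ → 0. Damping (γ=1.08) dissipates energy; oscillations decay exponentially.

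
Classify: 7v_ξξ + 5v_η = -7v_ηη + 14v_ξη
Rewriting in standard form: 7v_ξξ - 14v_ξη + 7v_ηη + 5v_η = 0. Parabolic (discriminant = 0).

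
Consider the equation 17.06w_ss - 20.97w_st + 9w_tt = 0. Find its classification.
Elliptic. (A = 17.06, B = -20.97, C = 9 gives B² - 4AC = -174.4191.)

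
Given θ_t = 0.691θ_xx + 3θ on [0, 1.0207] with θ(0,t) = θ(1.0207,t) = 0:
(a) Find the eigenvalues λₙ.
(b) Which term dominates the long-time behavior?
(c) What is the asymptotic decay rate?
Eigenvalues: λₙ = 0.691n²π²/1.0207² - 3.
First three modes:
  n=1: λ₁ = 0.691π²/1.0207² - 3 ≈ 3.546
  n=2: λ₂ = 2.764π²/1.0207² - 3 ≈ 23.184
  n=3: λ₃ = 6.219π²/1.0207² - 3 ≈ 55.915
Since 0.691π²/1.0207² ≈ 6.546 > 3, all λₙ > 0.
The n=1 mode decays slowest → dominates as t → ∞.
Asymptotic: θ ~ c₁ sin(πx/1.0207) e^{-λ₁t} with decay rate λ₁ ≈ 3.546.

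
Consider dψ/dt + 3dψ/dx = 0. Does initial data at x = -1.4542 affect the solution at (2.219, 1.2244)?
Yes. The characteristic through (2.219, 1.2244) passes through x = -1.4542.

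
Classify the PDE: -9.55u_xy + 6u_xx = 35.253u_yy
Rewriting in standard form: 6u_xx - 9.55u_xy - 35.253u_yy = 0. A = 6, B = -9.55, C = -35.253. Discriminant B² - 4AC = 937.2745. Since 937.2745 > 0, hyperbolic.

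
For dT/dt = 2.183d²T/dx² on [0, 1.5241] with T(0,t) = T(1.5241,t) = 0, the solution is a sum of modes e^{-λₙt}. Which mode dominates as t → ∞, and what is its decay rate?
Eigenvalues: λₙ = 2.183n²π²/1.5241².
First three modes:
  n=1: λ₁ = 2.183π²/1.5241² ≈ 9.275
  n=2: λ₂ = 8.732π²/1.5241² ≈ 37.101 (4× faster decay)
  n=3: λ₃ = 19.647π²/1.5241² ≈ 83.477 (9× faster decay)
As t → ∞, higher modes decay exponentially faster. The n=1 mode dominates: T ~ c₁ sin(πx/1.5241) e^{-λ₁t}.
Decay rate: λ₁ = 2.183π²/1.5241² ≈ 9.275.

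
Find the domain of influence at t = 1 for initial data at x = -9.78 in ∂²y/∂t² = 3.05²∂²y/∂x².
Domain of influence: [-12.83, -6.73]. Data at x = -9.78 spreads outward at speed 3.05.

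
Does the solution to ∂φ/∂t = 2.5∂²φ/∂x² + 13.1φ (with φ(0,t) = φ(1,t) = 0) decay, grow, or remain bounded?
φ → 0. Diffusion dominates reaction (r=13.1 < κπ²/L²≈24.67); solution decays.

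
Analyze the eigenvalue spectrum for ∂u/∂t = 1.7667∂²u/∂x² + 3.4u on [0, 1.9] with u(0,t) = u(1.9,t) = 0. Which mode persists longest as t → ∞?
Eigenvalues: λₙ = 1.7667n²π²/1.9² - 3.4.
First three modes:
  n=1: λ₁ = 1.7667π²/1.9² - 3.4 ≈ 1.43
  n=2: λ₂ = 7.0668π²/1.9² - 3.4 ≈ 15.92
  n=3: λ₃ = 15.9003π²/1.9² - 3.4 ≈ 40.071
Since 1.7667π²/1.9² ≈ 4.83 > 3.4, all λₙ > 0.
The n=1 mode decays slowest → dominates as t → ∞.
Asymptotic: u ~ c₁ sin(πx/1.9) e^{-λ₁t} with decay rate λ₁ ≈ 1.43.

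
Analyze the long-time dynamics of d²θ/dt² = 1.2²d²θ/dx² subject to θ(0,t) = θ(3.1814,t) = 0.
Long-time behavior: θ oscillates (no decay). Energy is conserved; the solution oscillates indefinitely as standing waves.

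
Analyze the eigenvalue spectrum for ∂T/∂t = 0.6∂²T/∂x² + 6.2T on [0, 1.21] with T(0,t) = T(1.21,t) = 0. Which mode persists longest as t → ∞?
Eigenvalues: λₙ = 0.6n²π²/1.21² - 6.2.
First three modes:
  n=1: λ₁ = 0.6π²/1.21² - 6.2 ≈ -2.155
  n=2: λ₂ = 2.4π²/1.21² - 6.2 ≈ 9.979
  n=3: λ₃ = 5.4π²/1.21² - 6.2 ≈ 30.202
Since 0.6π²/1.21² ≈ 4.045 < 6.2, λ₁ < 0.
The n=1 mode grows fastest (−λₙ is largest for n=1) → dominates.
Asymptotic: T ~ c₁ sin(πx/1.21) e^{2.155t} (exponential growth at rate −λ₁ ≈ 2.155).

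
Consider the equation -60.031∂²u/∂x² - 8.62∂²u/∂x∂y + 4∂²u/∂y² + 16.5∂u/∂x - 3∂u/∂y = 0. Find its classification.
Hyperbolic. (A = -60.031, B = -8.62, C = 4 gives B² - 4AC = 1034.8004.)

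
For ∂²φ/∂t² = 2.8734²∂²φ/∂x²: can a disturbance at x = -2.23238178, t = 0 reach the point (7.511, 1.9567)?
No. The domain of dependence is [1.88861822, 13.13338178], and -2.23238178 is outside this interval.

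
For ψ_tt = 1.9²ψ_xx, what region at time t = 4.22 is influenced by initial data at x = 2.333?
Domain of influence: [-5.685, 10.351]. Data at x = 2.333 spreads outward at speed 1.9.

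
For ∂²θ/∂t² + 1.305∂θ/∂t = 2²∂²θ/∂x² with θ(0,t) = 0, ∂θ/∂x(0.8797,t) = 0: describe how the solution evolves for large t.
θ → 0. Damping (γ=1.305) dissipates energy; oscillations decay exponentially.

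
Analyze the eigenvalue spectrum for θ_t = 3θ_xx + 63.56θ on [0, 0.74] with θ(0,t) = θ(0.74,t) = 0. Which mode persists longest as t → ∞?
Eigenvalues: λₙ = 3n²π²/0.74² - 63.56.
First three modes:
  n=1: λ₁ = 3π²/0.74² - 63.56 ≈ -9.49
  n=2: λ₂ = 12π²/0.74² - 63.56 ≈ 152.721
  n=3: λ₃ = 27π²/0.74² - 63.56 ≈ 423.071
Since 3π²/0.74² ≈ 54.07 < 63.56, λ₁ < 0.
The n=1 mode grows fastest (−λₙ is largest for n=1) → dominates.
Asymptotic: θ ~ c₁ sin(πx/0.74) e^{9.49t} (exponential growth at rate −λ₁ ≈ 9.49).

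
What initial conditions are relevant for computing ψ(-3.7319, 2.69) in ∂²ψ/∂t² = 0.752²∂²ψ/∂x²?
Domain of dependence: [-5.75478, -1.70902]. Signals travel at speed 0.752, so data within |x - -3.7319| ≤ 0.752·2.69 = 2.02288 can reach the point.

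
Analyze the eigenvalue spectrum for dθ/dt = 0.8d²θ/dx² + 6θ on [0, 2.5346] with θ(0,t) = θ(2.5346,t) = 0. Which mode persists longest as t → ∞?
Eigenvalues: λₙ = 0.8n²π²/2.5346² - 6.
First three modes:
  n=1: λ₁ = 0.8π²/2.5346² - 6 ≈ -4.771
  n=2: λ₂ = 3.2π²/2.5346² - 6 ≈ -1.084
  n=3: λ₃ = 7.2π²/2.5346² - 6 ≈ 5.061
Since 0.8π²/2.5346² ≈ 1.229 < 6, λ₁ < 0.
The n=1 mode grows fastest (−λₙ is largest for n=1) → dominates.
Asymptotic: θ ~ c₁ sin(πx/2.5346) e^{4.771t} (exponential growth at rate −λ₁ ≈ 4.771).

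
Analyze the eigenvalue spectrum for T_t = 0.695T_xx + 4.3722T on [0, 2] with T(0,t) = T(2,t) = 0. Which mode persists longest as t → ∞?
Eigenvalues: λₙ = 0.695n²π²/2² - 4.3722.
First three modes:
  n=1: λ₁ = 0.695π²/2² - 4.3722 ≈ -2.657
  n=2: λ₂ = 2.78π²/2² - 4.3722 ≈ 2.487
  n=3: λ₃ = 6.255π²/2² - 4.3722 ≈ 11.061
Since 0.695π²/2² ≈ 1.715 < 4.3722, λ₁ < 0.
The n=1 mode grows fastest (−λₙ is largest for n=1) → dominates.
Asymptotic: T ~ c₁ sin(πx/2) e^{2.657t} (exponential growth at rate −λ₁ ≈ 2.657).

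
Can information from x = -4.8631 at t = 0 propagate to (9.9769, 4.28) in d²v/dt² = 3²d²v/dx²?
No. The domain of dependence is [-2.8631, 22.8169], and -4.8631 is outside this interval.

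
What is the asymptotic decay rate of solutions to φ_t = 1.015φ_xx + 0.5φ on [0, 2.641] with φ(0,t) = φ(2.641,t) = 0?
Eigenvalues: λₙ = 1.015n²π²/2.641² - 0.5.
First three modes:
  n=1: λ₁ = 1.015π²/2.641² - 0.5 ≈ 0.936
  n=2: λ₂ = 4.06π²/2.641² - 0.5 ≈ 5.245
  n=3: λ₃ = 9.135π²/2.641² - 0.5 ≈ 12.426
Since 1.015π²/2.641² ≈ 1.436 > 0.5, all λₙ > 0.
The n=1 mode decays slowest → dominates as t → ∞.
Asymptotic: φ ~ c₁ sin(πx/2.641) e^{-λ₁t} with decay rate λ₁ ≈ 0.936.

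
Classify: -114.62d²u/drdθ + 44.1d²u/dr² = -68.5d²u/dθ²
Rewriting in standard form: 44.1d²u/dr² - 114.62d²u/drdθ + 68.5d²u/dθ² = 0. Hyperbolic (discriminant = 1054.3444).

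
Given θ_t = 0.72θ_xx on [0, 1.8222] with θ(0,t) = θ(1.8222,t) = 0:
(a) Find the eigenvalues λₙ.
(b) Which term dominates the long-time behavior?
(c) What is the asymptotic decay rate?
Eigenvalues: λₙ = 0.72n²π²/1.8222².
First three modes:
  n=1: λ₁ = 0.72π²/1.8222² ≈ 2.14
  n=2: λ₂ = 2.88π²/1.8222² ≈ 8.561 (4× faster decay)
  n=3: λ₃ = 6.48π²/1.8222² ≈ 19.261 (9× faster decay)
As t → ∞, higher modes decay exponentially faster. The n=1 mode dominates: θ ~ c₁ sin(πx/1.8222) e^{-λ₁t}.
Decay rate: λ₁ = 0.72π²/1.8222² ≈ 2.14.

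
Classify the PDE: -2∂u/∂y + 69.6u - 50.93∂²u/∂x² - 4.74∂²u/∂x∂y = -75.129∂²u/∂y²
Rewriting in standard form: -50.93∂²u/∂x² - 4.74∂²u/∂x∂y + 75.129∂²u/∂y² - 2∂u/∂y + 69.6u = 0. A = -50.93, B = -4.74, C = 75.129. Discriminant B² - 4AC = 15327.74748. Since 15327.74748 > 0, hyperbolic.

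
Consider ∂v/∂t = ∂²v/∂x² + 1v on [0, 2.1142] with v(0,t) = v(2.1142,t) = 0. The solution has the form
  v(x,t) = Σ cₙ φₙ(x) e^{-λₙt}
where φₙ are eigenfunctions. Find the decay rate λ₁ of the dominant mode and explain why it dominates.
Eigenvalues: λₙ = n²π²/2.1142² - 1.
First three modes:
  n=1: λ₁ = π²/2.1142² - 1 ≈ 1.208
  n=2: λ₂ = 4π²/2.1142² - 1 ≈ 7.832
  n=3: λ₃ = 9π²/2.1142² - 1 ≈ 18.872
Since π²/2.1142² ≈ 2.208 > 1, all λₙ > 0.
The n=1 mode decays slowest → dominates as t → ∞.
Asymptotic: v ~ c₁ sin(πx/2.1142) e^{-λ₁t} with decay rate λ₁ ≈ 1.208.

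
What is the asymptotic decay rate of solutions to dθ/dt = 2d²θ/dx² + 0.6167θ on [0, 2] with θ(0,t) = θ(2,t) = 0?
Eigenvalues: λₙ = 2n²π²/2² - 0.6167.
First three modes:
  n=1: λ₁ = 2π²/2² - 0.6167 ≈ 4.318
  n=2: λ₂ = 8π²/2² - 0.6167 ≈ 19.123
  n=3: λ₃ = 18π²/2² - 0.6167 ≈ 43.797
Since 2π²/2² ≈ 4.935 > 0.6167, all λₙ > 0.
The n=1 mode decays slowest → dominates as t → ∞.
Asymptotic: θ ~ c₁ sin(πx/2) e^{-λ₁t} with decay rate λ₁ ≈ 4.318.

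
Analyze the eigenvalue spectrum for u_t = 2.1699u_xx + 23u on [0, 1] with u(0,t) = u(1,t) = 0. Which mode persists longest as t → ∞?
Eigenvalues: λₙ = 2.1699n²π²/1² - 23.
First three modes:
  n=1: λ₁ = 2.1699π² - 23 ≈ -1.584
  n=2: λ₂ = 8.6796π² - 23 ≈ 62.664
  n=3: λ₃ = 19.5291π² - 23 ≈ 169.744
Since 2.1699π² ≈ 21.416 < 23, λ₁ < 0.
The n=1 mode grows fastest (−λₙ is largest for n=1) → dominates.
Asymptotic: u ~ c₁ sin(πx/1) e^{1.584t} (exponential growth at rate −λ₁ ≈ 1.584).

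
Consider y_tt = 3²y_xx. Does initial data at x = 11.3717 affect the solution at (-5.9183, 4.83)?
No. The domain of dependence is [-20.4083, 8.5717], and 11.3717 is outside this interval.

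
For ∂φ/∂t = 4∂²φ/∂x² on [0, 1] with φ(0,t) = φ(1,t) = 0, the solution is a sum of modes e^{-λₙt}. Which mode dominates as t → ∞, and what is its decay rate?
Eigenvalues: λₙ = 4n²π².
First three modes:
  n=1: λ₁ = 4π² ≈ 39.478
  n=2: λ₂ = 16π² ≈ 157.914 (4× faster decay)
  n=3: λ₃ = 36π² ≈ 355.306 (9× faster decay)
As t → ∞, higher modes decay exponentially faster. The n=1 mode dominates: φ ~ c₁ sin(πx) e^{-λ₁t}.
Decay rate: λ₁ = 4π² ≈ 39.478.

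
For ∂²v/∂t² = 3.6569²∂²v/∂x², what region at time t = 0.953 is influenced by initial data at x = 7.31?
Domain of influence: [3.8249743, 10.7950257]. Data at x = 7.31 spreads outward at speed 3.6569.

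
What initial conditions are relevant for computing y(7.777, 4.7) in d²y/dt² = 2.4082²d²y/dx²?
Domain of dependence: [-3.54154, 19.09554]. Signals travel at speed 2.4082, so data within |x - 7.777| ≤ 2.4082·4.7 = 11.31854 can reach the point.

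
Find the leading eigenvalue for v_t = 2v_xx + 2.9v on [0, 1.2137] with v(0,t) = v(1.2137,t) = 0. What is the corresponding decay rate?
Eigenvalues: λₙ = 2n²π²/1.2137² - 2.9.
First three modes:
  n=1: λ₁ = 2π²/1.2137² - 2.9 ≈ 10.5
  n=2: λ₂ = 8π²/1.2137² - 2.9 ≈ 50.7
  n=3: λ₃ = 18π²/1.2137² - 2.9 ≈ 117.701
Since 2π²/1.2137² ≈ 13.4 > 2.9, all λₙ > 0.
The n=1 mode decays slowest → dominates as t → ∞.
Asymptotic: v ~ c₁ sin(πx/1.2137) e^{-λ₁t} with decay rate λ₁ ≈ 10.5.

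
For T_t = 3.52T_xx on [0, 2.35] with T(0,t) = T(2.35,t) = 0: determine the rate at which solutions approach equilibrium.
Eigenvalues: λₙ = 3.52n²π²/2.35².
First three modes:
  n=1: λ₁ = 3.52π²/2.35² ≈ 6.291
  n=2: λ₂ = 14.08π²/2.35² ≈ 25.163 (4× faster decay)
  n=3: λ₃ = 31.68π²/2.35² ≈ 56.617 (9× faster decay)
As t → ∞, higher modes decay exponentially faster. The n=1 mode dominates: T ~ c₁ sin(πx/2.35) e^{-λ₁t}.
Decay rate: λ₁ = 3.52π²/2.35² ≈ 6.291.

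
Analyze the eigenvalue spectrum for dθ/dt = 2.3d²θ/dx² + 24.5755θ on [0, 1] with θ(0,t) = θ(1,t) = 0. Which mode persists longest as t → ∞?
Eigenvalues: λₙ = 2.3n²π²/1² - 24.5755.
First three modes:
  n=1: λ₁ = 2.3π² - 24.5755 ≈ -1.875
  n=2: λ₂ = 9.2π² - 24.5755 ≈ 66.225
  n=3: λ₃ = 20.7π² - 24.5755 ≈ 179.725
Since 2.3π² ≈ 22.7 < 24.5755, λ₁ < 0.
The n=1 mode grows fastest (−λₙ is largest for n=1) → dominates.
Asymptotic: θ ~ c₁ sin(πx/1) e^{1.875t} (exponential growth at rate −λ₁ ≈ 1.875).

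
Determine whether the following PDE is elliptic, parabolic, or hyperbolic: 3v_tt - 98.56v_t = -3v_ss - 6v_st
Rewriting in standard form: 3v_ss + 6v_st + 3v_tt - 98.56v_t = 0. Coefficients: A = 3, B = 6, C = 3. B² - 4AC = 0, which is zero, so the equation is parabolic.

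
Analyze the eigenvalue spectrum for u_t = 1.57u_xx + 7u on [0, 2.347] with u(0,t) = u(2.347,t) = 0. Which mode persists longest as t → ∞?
Eigenvalues: λₙ = 1.57n²π²/2.347² - 7.
First three modes:
  n=1: λ₁ = 1.57π²/2.347² - 7 ≈ -4.187
  n=2: λ₂ = 6.28π²/2.347² - 7 ≈ 4.252
  n=3: λ₃ = 14.13π²/2.347² - 7 ≈ 18.317
Since 1.57π²/2.347² ≈ 2.813 < 7, λ₁ < 0.
The n=1 mode grows fastest (−λₙ is largest for n=1) → dominates.
Asymptotic: u ~ c₁ sin(πx/2.347) e^{4.187t} (exponential growth at rate −λ₁ ≈ 4.187).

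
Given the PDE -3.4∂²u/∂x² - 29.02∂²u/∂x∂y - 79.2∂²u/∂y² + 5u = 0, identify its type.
The second-order coefficients are A = -3.4, B = -29.02, C = -79.2. Since B² - 4AC = -234.9596 < 0, this is an elliptic PDE.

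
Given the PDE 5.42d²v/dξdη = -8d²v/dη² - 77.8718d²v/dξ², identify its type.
Rewriting in standard form: 77.8718d²v/dξ² + 5.42d²v/dξdη + 8d²v/dη² = 0. The second-order coefficients are A = 77.8718, B = 5.42, C = 8. Since B² - 4AC = -2462.5212 < 0, this is an elliptic PDE.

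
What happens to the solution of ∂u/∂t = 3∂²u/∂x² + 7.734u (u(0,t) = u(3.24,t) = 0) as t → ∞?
u grows unboundedly. Reaction dominates diffusion (r=7.734 > κπ²/L²≈2.82); solution grows exponentially.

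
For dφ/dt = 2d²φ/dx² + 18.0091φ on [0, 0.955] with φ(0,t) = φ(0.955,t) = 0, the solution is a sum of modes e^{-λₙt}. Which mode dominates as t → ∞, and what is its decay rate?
Eigenvalues: λₙ = 2n²π²/0.955² - 18.0091.
First three modes:
  n=1: λ₁ = 2π²/0.955² - 18.0091 ≈ 3.634
  n=2: λ₂ = 8π²/0.955² - 18.0091 ≈ 68.564
  n=3: λ₃ = 18π²/0.955² - 18.0091 ≈ 176.78
Since 2π²/0.955² ≈ 21.643 > 18.0091, all λₙ > 0.
The n=1 mode decays slowest → dominates as t → ∞.
Asymptotic: φ ~ c₁ sin(πx/0.955) e^{-λ₁t} with decay rate λ₁ ≈ 3.634.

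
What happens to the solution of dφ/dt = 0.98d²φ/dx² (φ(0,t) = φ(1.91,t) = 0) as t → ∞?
φ → 0. Heat diffuses out through both boundaries.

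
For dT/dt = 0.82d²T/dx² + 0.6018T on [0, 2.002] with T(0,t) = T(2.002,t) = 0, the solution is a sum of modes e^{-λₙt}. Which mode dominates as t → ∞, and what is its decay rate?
Eigenvalues: λₙ = 0.82n²π²/2.002² - 0.6018.
First three modes:
  n=1: λ₁ = 0.82π²/2.002² - 0.6018 ≈ 1.417
  n=2: λ₂ = 3.28π²/2.002² - 0.6018 ≈ 7.475
  n=3: λ₃ = 7.38π²/2.002² - 0.6018 ≈ 17.571
Since 0.82π²/2.002² ≈ 2.019 > 0.6018, all λₙ > 0.
The n=1 mode decays slowest → dominates as t → ∞.
Asymptotic: T ~ c₁ sin(πx/2.002) e^{-λ₁t} with decay rate λ₁ ≈ 1.417.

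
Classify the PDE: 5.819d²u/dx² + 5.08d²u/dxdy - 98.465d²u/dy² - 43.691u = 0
A = 5.819, B = 5.08, C = -98.465. Discriminant B² - 4AC = 2317.67774. Since 2317.67774 > 0, hyperbolic.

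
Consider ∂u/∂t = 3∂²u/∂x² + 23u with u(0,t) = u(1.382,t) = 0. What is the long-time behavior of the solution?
As t → ∞, u grows unboundedly. Reaction dominates diffusion (r=23 > κπ²/L²≈15.5); solution grows exponentially.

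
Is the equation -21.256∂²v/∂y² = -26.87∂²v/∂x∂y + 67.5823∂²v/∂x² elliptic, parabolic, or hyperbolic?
Rewriting in standard form: -67.5823∂²v/∂x² + 26.87∂²v/∂x∂y - 21.256∂²v/∂y² = 0. Computing B² - 4AC with A = -67.5823, B = 26.87, C = -21.256: discriminant = -5024.1205752 (negative). Answer: elliptic.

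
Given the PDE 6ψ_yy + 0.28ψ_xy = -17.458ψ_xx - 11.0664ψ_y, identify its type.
Rewriting in standard form: 17.458ψ_xx + 0.28ψ_xy + 6ψ_yy + 11.0664ψ_y = 0. The second-order coefficients are A = 17.458, B = 0.28, C = 6. Since B² - 4AC = -418.9136 < 0, this is an elliptic PDE.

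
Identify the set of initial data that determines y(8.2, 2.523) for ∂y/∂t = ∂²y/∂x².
The entire real line. The heat equation has infinite propagation speed: any initial disturbance instantly affects all points (though exponentially small far away).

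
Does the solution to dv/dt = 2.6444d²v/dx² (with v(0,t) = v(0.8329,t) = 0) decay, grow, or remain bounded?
v → 0. Heat diffuses out through both boundaries.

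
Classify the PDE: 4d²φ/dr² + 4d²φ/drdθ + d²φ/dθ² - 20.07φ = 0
A = 4, B = 4, C = 1. Discriminant B² - 4AC = 0. Since 0 = 0, parabolic.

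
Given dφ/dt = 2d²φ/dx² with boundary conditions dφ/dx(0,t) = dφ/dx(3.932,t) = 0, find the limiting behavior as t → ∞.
φ → constant (steady state). Heat is conserved (no flux at boundaries); solution approaches the spatial average.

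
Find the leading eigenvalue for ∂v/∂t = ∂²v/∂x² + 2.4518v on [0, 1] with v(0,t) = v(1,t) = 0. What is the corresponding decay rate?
Eigenvalues: λₙ = n²π²/1² - 2.4518.
First three modes:
  n=1: λ₁ = π² - 2.4518 ≈ 7.418
  n=2: λ₂ = 4π² - 2.4518 ≈ 37.027
  n=3: λ₃ = 9π² - 2.4518 ≈ 86.375
Since π² ≈ 9.87 > 2.4518, all λₙ > 0.
The n=1 mode decays slowest → dominates as t → ∞.
Asymptotic: v ~ c₁ sin(πx/1) e^{-λ₁t} with decay rate λ₁ ≈ 7.418.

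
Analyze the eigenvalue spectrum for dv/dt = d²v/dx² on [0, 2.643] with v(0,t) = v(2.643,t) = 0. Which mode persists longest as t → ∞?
Eigenvalues: λₙ = n²π²/2.643².
First three modes:
  n=1: λ₁ = π²/2.643² ≈ 1.413
  n=2: λ₂ = 4π²/2.643² ≈ 5.652 (4× faster decay)
  n=3: λ₃ = 9π²/2.643² ≈ 12.716 (9× faster decay)
As t → ∞, higher modes decay exponentially faster. The n=1 mode dominates: v ~ c₁ sin(πx/2.643) e^{-λ₁t}.
Decay rate: λ₁ = π²/2.643² ≈ 1.413.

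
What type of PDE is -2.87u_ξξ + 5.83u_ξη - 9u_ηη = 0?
With A = -2.87, B = 5.83, C = -9, the discriminant is -69.3311. This is an elliptic PDE.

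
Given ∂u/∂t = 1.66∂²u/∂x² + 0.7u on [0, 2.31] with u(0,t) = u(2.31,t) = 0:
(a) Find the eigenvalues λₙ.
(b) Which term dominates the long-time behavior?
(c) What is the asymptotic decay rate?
Eigenvalues: λₙ = 1.66n²π²/2.31² - 0.7.
First three modes:
  n=1: λ₁ = 1.66π²/2.31² - 0.7 ≈ 2.37
  n=2: λ₂ = 6.64π²/2.31² - 0.7 ≈ 11.581
  n=3: λ₃ = 14.94π²/2.31² - 0.7 ≈ 26.933
Since 1.66π²/2.31² ≈ 3.07 > 0.7, all λₙ > 0.
The n=1 mode decays slowest → dominates as t → ∞.
Asymptotic: u ~ c₁ sin(πx/2.31) e^{-λ₁t} with decay rate λ₁ ≈ 2.37.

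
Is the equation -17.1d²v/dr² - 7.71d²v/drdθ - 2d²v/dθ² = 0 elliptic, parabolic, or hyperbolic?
Computing B² - 4AC with A = -17.1, B = -7.71, C = -2: discriminant = -77.3559 (negative). Answer: elliptic.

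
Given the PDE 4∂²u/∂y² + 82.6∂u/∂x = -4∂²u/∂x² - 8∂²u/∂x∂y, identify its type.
Rewriting in standard form: 4∂²u/∂x² + 8∂²u/∂x∂y + 4∂²u/∂y² + 82.6∂u/∂x = 0. The second-order coefficients are A = 4, B = 8, C = 4. Since B² - 4AC = 0 = 0, this is a parabolic PDE.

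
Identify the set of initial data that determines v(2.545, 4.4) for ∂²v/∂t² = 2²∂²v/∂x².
Domain of dependence: [-6.255, 11.345]. Signals travel at speed 2, so data within |x - 2.545| ≤ 2·4.4 = 8.8 can reach the point.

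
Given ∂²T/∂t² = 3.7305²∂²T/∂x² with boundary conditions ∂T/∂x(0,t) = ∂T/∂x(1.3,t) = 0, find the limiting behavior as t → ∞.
T oscillates about a mean that drifts linearly in t (generically unbounded; no decay). There is no damping, so the nonconstant modes persist as standing waves (energy conserved, no decay). But with Neumann conditions at both ends the constant mode has eigenvalue 0: the spatial mean M(t) of T satisfies M'' = 0, so M(t) = M(0) + M'(0)·t. Unless the initial velocity has zero mean (∫T_t(x,0)dx = 0), the solution grows linearly in t (unbounded, though not exponentially); if it does have zero mean, the solution stays bounded and simply oscillates.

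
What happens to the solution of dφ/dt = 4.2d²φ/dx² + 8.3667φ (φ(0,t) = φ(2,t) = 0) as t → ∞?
φ → 0. Diffusion dominates reaction (r=8.3667 < κπ²/L²≈10.36); solution decays.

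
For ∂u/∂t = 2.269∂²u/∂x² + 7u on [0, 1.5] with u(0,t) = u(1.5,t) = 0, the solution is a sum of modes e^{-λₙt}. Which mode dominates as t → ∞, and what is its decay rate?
Eigenvalues: λₙ = 2.269n²π²/1.5² - 7.
First three modes:
  n=1: λ₁ = 2.269π²/1.5² - 7 ≈ 2.953
  n=2: λ₂ = 9.076π²/1.5² - 7 ≈ 32.812
  n=3: λ₃ = 20.421π²/1.5² - 7 ≈ 82.577
Since 2.269π²/1.5² ≈ 9.953 > 7, all λₙ > 0.
The n=1 mode decays slowest → dominates as t → ∞.
Asymptotic: u ~ c₁ sin(πx/1.5) e^{-λ₁t} with decay rate λ₁ ≈ 2.953.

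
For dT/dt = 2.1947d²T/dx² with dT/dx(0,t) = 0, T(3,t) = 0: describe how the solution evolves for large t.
T → 0. Heat escapes through the Dirichlet boundary.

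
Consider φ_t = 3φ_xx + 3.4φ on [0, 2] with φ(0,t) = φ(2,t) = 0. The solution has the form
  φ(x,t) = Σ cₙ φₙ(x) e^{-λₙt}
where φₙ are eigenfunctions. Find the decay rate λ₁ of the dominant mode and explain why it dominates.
Eigenvalues: λₙ = 3n²π²/2² - 3.4.
First three modes:
  n=1: λ₁ = 3π²/2² - 3.4 ≈ 4.002
  n=2: λ₂ = 12π²/2² - 3.4 ≈ 26.209
  n=3: λ₃ = 27π²/2² - 3.4 ≈ 63.22
Since 3π²/2² ≈ 7.402 > 3.4, all λₙ > 0.
The n=1 mode decays slowest → dominates as t → ∞.
Asymptotic: φ ~ c₁ sin(πx/2) e^{-λ₁t} with decay rate λ₁ ≈ 4.002.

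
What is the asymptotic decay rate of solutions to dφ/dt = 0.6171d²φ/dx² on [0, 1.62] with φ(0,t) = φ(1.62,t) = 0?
Eigenvalues: λₙ = 0.6171n²π²/1.62².
First three modes:
  n=1: λ₁ = 0.6171π²/1.62² ≈ 2.321
  n=2: λ₂ = 2.4684π²/1.62² ≈ 9.283 (4× faster decay)
  n=3: λ₃ = 5.5539π²/1.62² ≈ 20.887 (9× faster decay)
As t → ∞, higher modes decay exponentially faster. The n=1 mode dominates: φ ~ c₁ sin(πx/1.62) e^{-λ₁t}.
Decay rate: λ₁ = 0.6171π²/1.62² ≈ 2.321.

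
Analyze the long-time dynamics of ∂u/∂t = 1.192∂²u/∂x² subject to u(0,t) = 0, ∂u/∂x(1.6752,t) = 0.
Long-time behavior: u → 0. Heat escapes through the Dirichlet boundary.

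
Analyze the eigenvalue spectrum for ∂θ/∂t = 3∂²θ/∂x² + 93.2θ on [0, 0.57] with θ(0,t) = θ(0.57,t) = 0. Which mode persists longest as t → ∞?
Eigenvalues: λₙ = 3n²π²/0.57² - 93.2.
First three modes:
  n=1: λ₁ = 3π²/0.57² - 93.2 ≈ -2.068
  n=2: λ₂ = 12π²/0.57² - 93.2 ≈ 271.328
  n=3: λ₃ = 27π²/0.57² - 93.2 ≈ 726.989
Since 3π²/0.57² ≈ 91.132 < 93.2, λ₁ < 0.
The n=1 mode grows fastest (−λₙ is largest for n=1) → dominates.
Asymptotic: θ ~ c₁ sin(πx/0.57) e^{2.068t} (exponential growth at rate −λ₁ ≈ 2.068).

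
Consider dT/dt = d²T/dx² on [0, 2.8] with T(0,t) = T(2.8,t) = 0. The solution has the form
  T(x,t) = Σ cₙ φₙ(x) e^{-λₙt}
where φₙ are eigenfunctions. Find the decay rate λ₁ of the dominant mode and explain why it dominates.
Eigenvalues: λₙ = n²π²/2.8².
First three modes:
  n=1: λ₁ = π²/2.8² ≈ 1.259
  n=2: λ₂ = 4π²/2.8² ≈ 5.036 (4× faster decay)
  n=3: λ₃ = 9π²/2.8² ≈ 11.33 (9× faster decay)
As t → ∞, higher modes decay exponentially faster. The n=1 mode dominates: T ~ c₁ sin(πx/2.8) e^{-λ₁t}.
Decay rate: λ₁ = π²/2.8² ≈ 1.259.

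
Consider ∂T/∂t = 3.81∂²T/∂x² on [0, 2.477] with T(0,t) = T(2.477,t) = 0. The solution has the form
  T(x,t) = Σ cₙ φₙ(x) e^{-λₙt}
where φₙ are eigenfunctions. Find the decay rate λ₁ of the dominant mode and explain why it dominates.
Eigenvalues: λₙ = 3.81n²π²/2.477².
First three modes:
  n=1: λ₁ = 3.81π²/2.477² ≈ 6.129
  n=2: λ₂ = 15.24π²/2.477² ≈ 24.515 (4× faster decay)
  n=3: λ₃ = 34.29π²/2.477² ≈ 55.159 (9× faster decay)
As t → ∞, higher modes decay exponentially faster. The n=1 mode dominates: T ~ c₁ sin(πx/2.477) e^{-λ₁t}.
Decay rate: λ₁ = 3.81π²/2.477² ≈ 6.129.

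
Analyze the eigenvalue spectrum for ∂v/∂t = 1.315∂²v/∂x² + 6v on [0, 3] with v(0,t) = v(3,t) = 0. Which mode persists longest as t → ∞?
Eigenvalues: λₙ = 1.315n²π²/3² - 6.
First three modes:
  n=1: λ₁ = 1.315π²/3² - 6 ≈ -4.558
  n=2: λ₂ = 5.26π²/3² - 6 ≈ -0.232
  n=3: λ₃ = 11.835π²/3² - 6 ≈ 6.979
Since 1.315π²/3² ≈ 1.442 < 6, λ₁ < 0.
The n=1 mode grows fastest (−λₙ is largest for n=1) → dominates.
Asymptotic: v ~ c₁ sin(πx/3) e^{4.558t} (exponential growth at rate −λ₁ ≈ 4.558).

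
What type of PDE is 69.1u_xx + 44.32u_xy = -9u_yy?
Rewriting in standard form: 69.1u_xx + 44.32u_xy + 9u_yy = 0. With A = 69.1, B = 44.32, C = 9, the discriminant is -523.3376. This is an elliptic PDE.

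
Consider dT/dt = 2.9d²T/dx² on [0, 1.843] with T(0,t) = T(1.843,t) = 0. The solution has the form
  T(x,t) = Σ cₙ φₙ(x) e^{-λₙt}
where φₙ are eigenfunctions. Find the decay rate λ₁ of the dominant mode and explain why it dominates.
Eigenvalues: λₙ = 2.9n²π²/1.843².
First three modes:
  n=1: λ₁ = 2.9π²/1.843² ≈ 8.426
  n=2: λ₂ = 11.6π²/1.843² ≈ 33.706 (4× faster decay)
  n=3: λ₃ = 26.1π²/1.843² ≈ 75.838 (9× faster decay)
As t → ∞, higher modes decay exponentially faster. The n=1 mode dominates: T ~ c₁ sin(πx/1.843) e^{-λ₁t}.
Decay rate: λ₁ = 2.9π²/1.843² ≈ 8.426.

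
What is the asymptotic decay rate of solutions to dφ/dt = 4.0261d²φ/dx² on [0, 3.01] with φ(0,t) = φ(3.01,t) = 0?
Eigenvalues: λₙ = 4.0261n²π²/3.01².
First three modes:
  n=1: λ₁ = 4.0261π²/3.01² ≈ 4.386
  n=2: λ₂ = 16.1044π²/3.01² ≈ 17.543 (4× faster decay)
  n=3: λ₃ = 36.2349π²/3.01² ≈ 39.472 (9× faster decay)
As t → ∞, higher modes decay exponentially faster. The n=1 mode dominates: φ ~ c₁ sin(πx/3.01) e^{-λ₁t}.
Decay rate: λ₁ = 4.0261π²/3.01² ≈ 4.386.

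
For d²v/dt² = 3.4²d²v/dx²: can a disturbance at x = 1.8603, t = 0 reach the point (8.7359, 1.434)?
No. The domain of dependence is [3.8603, 13.6115], and 1.8603 is outside this interval.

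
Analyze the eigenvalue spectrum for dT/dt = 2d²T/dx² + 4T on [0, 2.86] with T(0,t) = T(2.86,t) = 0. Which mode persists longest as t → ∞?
Eigenvalues: λₙ = 2n²π²/2.86² - 4.
First three modes:
  n=1: λ₁ = 2π²/2.86² - 4 ≈ -1.587
  n=2: λ₂ = 8π²/2.86² - 4 ≈ 5.653
  n=3: λ₃ = 18π²/2.86² - 4 ≈ 17.719
Since 2π²/2.86² ≈ 2.413 < 4, λ₁ < 0.
The n=1 mode grows fastest (−λₙ is largest for n=1) → dominates.
Asymptotic: T ~ c₁ sin(πx/2.86) e^{1.587t} (exponential growth at rate −λ₁ ≈ 1.587).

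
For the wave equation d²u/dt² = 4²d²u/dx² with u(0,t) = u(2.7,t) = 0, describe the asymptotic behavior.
u oscillates (no decay). Energy is conserved; the solution oscillates indefinitely as standing waves.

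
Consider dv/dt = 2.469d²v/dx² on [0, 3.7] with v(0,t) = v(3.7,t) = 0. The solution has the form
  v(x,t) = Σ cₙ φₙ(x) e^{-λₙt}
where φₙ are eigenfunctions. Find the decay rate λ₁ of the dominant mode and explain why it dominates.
Eigenvalues: λₙ = 2.469n²π²/3.7².
First three modes:
  n=1: λ₁ = 2.469π²/3.7² ≈ 1.78
  n=2: λ₂ = 9.876π²/3.7² ≈ 7.12 (4× faster decay)
  n=3: λ₃ = 22.221π²/3.7² ≈ 16.02 (9× faster decay)
As t → ∞, higher modes decay exponentially faster. The n=1 mode dominates: v ~ c₁ sin(πx/3.7) e^{-λ₁t}.
Decay rate: λ₁ = 2.469π²/3.7² ≈ 1.78.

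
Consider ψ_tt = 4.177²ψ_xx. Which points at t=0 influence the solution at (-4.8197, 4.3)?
Domain of dependence: [-22.7808, 13.1414]. Signals travel at speed 4.177, so data within |x - -4.8197| ≤ 4.177·4.3 = 17.9611 can reach the point.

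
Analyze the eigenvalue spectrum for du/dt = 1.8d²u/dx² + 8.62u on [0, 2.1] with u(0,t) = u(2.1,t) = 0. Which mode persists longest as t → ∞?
Eigenvalues: λₙ = 1.8n²π²/2.1² - 8.62.
First three modes:
  n=1: λ₁ = 1.8π²/2.1² - 8.62 ≈ -4.592
  n=2: λ₂ = 7.2π²/2.1² - 8.62 ≈ 7.494
  n=3: λ₃ = 16.2π²/2.1² - 8.62 ≈ 27.636
Since 1.8π²/2.1² ≈ 4.028 < 8.62, λ₁ < 0.
The n=1 mode grows fastest (−λₙ is largest for n=1) → dominates.
Asymptotic: u ~ c₁ sin(πx/2.1) e^{4.592t} (exponential growth at rate −λ₁ ≈ 4.592).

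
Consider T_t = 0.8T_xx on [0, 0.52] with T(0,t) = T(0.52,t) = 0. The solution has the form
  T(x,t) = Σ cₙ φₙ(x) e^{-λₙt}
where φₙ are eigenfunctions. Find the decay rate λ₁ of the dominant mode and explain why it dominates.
Eigenvalues: λₙ = 0.8n²π²/0.52².
First three modes:
  n=1: λ₁ = 0.8π²/0.52² ≈ 29.2
  n=2: λ₂ = 3.2π²/0.52² ≈ 116.8 (4× faster decay)
  n=3: λ₃ = 7.2π²/0.52² ≈ 262.8 (9× faster decay)
As t → ∞, higher modes decay exponentially faster. The n=1 mode dominates: T ~ c₁ sin(πx/0.52) e^{-λ₁t}.
Decay rate: λ₁ = 0.8π²/0.52² ≈ 29.2.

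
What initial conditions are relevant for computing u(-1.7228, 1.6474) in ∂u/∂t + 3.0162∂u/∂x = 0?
A single point: x = -6.69168788. The characteristic through (-1.7228, 1.6474) is x - 3.0162t = const, so x = -1.7228 - 3.0162·1.6474 = -6.69168788.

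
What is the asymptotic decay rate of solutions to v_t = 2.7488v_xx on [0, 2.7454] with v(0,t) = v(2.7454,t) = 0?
Eigenvalues: λₙ = 2.7488n²π²/2.7454².
First three modes:
  n=1: λ₁ = 2.7488π²/2.7454² ≈ 3.599
  n=2: λ₂ = 10.9952π²/2.7454² ≈ 14.398 (4× faster decay)
  n=3: λ₃ = 24.7392π²/2.7454² ≈ 32.395 (9× faster decay)
As t → ∞, higher modes decay exponentially faster. The n=1 mode dominates: v ~ c₁ sin(πx/2.7454) e^{-λ₁t}.
Decay rate: λ₁ = 2.7488π²/2.7454² ≈ 3.599.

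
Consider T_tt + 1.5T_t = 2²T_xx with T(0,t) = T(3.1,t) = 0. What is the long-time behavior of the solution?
As t → ∞, T → 0. Damping (γ=1.5) dissipates energy; oscillations decay exponentially.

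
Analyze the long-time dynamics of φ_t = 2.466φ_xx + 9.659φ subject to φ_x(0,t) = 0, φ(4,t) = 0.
Long-time behavior: φ grows unboundedly. Reaction dominates diffusion (r=9.659 > κπ²/(4L²)≈0.38); solution grows exponentially.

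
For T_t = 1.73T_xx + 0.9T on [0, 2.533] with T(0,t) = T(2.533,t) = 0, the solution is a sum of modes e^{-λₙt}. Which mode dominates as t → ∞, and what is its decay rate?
Eigenvalues: λₙ = 1.73n²π²/2.533² - 0.9.
First three modes:
  n=1: λ₁ = 1.73π²/2.533² - 0.9 ≈ 1.761
  n=2: λ₂ = 6.92π²/2.533² - 0.9 ≈ 9.745
  n=3: λ₃ = 15.57π²/2.533² - 0.9 ≈ 23.051
Since 1.73π²/2.533² ≈ 2.661 > 0.9, all λₙ > 0.
The n=1 mode decays slowest → dominates as t → ∞.
Asymptotic: T ~ c₁ sin(πx/2.533) e^{-λ₁t} with decay rate λ₁ ≈ 1.761.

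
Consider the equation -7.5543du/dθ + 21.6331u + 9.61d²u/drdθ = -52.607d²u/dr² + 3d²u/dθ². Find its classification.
Rewriting in standard form: 52.607d²u/dr² + 9.61d²u/drdθ - 3d²u/dθ² - 7.5543du/dθ + 21.6331u = 0. Hyperbolic. (A = 52.607, B = 9.61, C = -3 gives B² - 4AC = 723.6361.)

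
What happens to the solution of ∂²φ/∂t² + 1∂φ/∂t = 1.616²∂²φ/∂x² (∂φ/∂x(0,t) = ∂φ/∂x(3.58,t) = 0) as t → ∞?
φ → constant (steady state). Damping (γ=1) dissipates the nonconstant modes; with Neumann BCs the spatial average obeys M''+γM'=0 and tends to a finite limit.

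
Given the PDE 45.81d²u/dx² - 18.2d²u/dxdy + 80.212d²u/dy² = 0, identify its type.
The second-order coefficients are A = 45.81, B = -18.2, C = 80.212. Since B² - 4AC = -14366.80688 < 0, this is an elliptic PDE.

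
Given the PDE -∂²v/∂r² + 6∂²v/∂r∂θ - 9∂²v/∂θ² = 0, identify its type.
The second-order coefficients are A = -1, B = 6, C = -9. Since B² - 4AC = 0 = 0, this is a parabolic PDE.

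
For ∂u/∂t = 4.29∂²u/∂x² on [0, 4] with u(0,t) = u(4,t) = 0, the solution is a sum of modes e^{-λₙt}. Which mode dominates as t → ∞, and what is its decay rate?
Eigenvalues: λₙ = 4.29n²π²/4².
First three modes:
  n=1: λ₁ = 4.29π²/4² ≈ 2.646
  n=2: λ₂ = 17.16π²/4² ≈ 10.585 (4× faster decay)
  n=3: λ₃ = 38.61π²/4² ≈ 23.817 (9× faster decay)
As t → ∞, higher modes decay exponentially faster. The n=1 mode dominates: u ~ c₁ sin(πx/4) e^{-λ₁t}.
Decay rate: λ₁ = 4.29π²/4² ≈ 2.646.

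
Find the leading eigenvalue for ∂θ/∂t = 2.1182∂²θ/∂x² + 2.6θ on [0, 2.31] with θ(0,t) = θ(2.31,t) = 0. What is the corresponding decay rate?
Eigenvalues: λₙ = 2.1182n²π²/2.31² - 2.6.
First three modes:
  n=1: λ₁ = 2.1182π²/2.31² - 2.6 ≈ 1.318
  n=2: λ₂ = 8.4728π²/2.31² - 2.6 ≈ 13.071
  n=3: λ₃ = 19.0638π²/2.31² - 2.6 ≈ 32.66
Since 2.1182π²/2.31² ≈ 3.918 > 2.6, all λₙ > 0.
The n=1 mode decays slowest → dominates as t → ∞.
Asymptotic: θ ~ c₁ sin(πx/2.31) e^{-λ₁t} with decay rate λ₁ ≈ 1.318.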